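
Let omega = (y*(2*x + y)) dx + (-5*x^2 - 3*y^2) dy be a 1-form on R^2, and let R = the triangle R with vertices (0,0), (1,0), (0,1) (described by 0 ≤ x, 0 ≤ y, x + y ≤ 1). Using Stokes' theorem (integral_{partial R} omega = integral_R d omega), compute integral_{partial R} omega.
integral_(partial R) omega = -7/3

Stokes: integral_partial_R omega = integral_R d omega with d omega = (∂Q/∂x - ∂P/∂y) dx ∧ dy.
  ∂Q/∂x = -10*x
  ∂P/∂y = 2*x + 2*y
  integrand = ∂Q/∂x - ∂P/∂y = -12*x - 2*y.
Integrating over R: integral_0^1 integral_0^{1-x} (-12*x - 2*y) dy dx = -7/3.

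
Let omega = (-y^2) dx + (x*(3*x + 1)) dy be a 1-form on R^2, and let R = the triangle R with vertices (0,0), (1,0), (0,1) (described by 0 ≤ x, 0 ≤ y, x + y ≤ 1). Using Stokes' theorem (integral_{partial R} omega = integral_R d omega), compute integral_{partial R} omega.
integral_(partial R) omega = 11/6

Stokes: integral_partial_R omega = integral_R d omega with d omega = (∂Q/∂x - ∂P/∂y) dx ∧ dy.
  ∂Q/∂x = 6*x + 1
  ∂P/∂y = -2*y
  integrand = ∂Q/∂x - ∂P/∂y = 6*x + 2*y + 1.
Integrating over R: integral_0^1 integral_0^{1-x} (6*x + 2*y + 1) dy dx = 11/6.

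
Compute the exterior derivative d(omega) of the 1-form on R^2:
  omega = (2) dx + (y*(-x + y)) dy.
d(omega) = (-y) dx ∧ dy

For a 1-form omega = sum_i f_i dx_i, the exterior derivative is
  d(omega) = sum_{i < j} (∂f_j/∂x_i - ∂f_i/∂x_j) dx_i ∧ dx_j.
  coefficient of dx ∧ dy: ∂f_2/∂x - ∂f_1/∂y = ∂(y*(-x + y))/∂x - ∂(2)/∂y = -y
Assembling: d(omega) = (-y) dx ∧ dy.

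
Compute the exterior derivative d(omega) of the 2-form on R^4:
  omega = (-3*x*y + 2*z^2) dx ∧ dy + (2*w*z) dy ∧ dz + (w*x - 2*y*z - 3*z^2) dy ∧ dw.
d(omega) = (4*z) dx ∧ dy ∧ dz + (2*y + 8*z) dy ∧ dz ∧ dw + (w) dx ∧ dy ∧ dw

For a 2-form omega = sum_{i<j} g_{ij} dx_i ∧ dx_j, the exterior derivative is
  d(omega) = sum_{i<j} d(g_{ij}) ∧ dx_i ∧ dx_j = sum_{i<j, k} (∂g_{ij}/∂x_k) dx_k ∧ dx_i ∧ dx_j.
Expand each term, using dx_k ∧ dx_i ∧ dx_j = sgn(permutation) dx_{(a)} ∧ dx_{(b)} ∧ dx_{(c)} with (a < b < c) sorted:
  d(-3*x*y + 2*z^2) includes (∂/∂z)(-3*x*y + 2*z^2) dz = (4*z) dz, which multiplied by dx ∧ dy gives (4*z) dx ∧ dy ∧ dz
  d(2*w*z) includes (∂/∂w)(2*w*z) dw = (2*z) dw, which multiplied by dy ∧ dz gives (2*z) dy ∧ dz ∧ dw
  d(w*x - 2*y*z - 3*z^2) includes (∂/∂x)(w*x - 2*y*z - 3*z^2) dx = (w) dx, which multiplied by dy ∧ dw gives (w) dx ∧ dy ∧ dw
  d(w*x - 2*y*z - 3*z^2) includes (∂/∂z)(w*x - 2*y*z - 3*z^2) dz = (-2*y - 6*z) dz, which multiplied by dy ∧ dw gives (2*y + 6*z) dy ∧ dz ∧ dw
Collecting like 3-forms: d(omega) = (4*z) dx ∧ dy ∧ dz + (2*y + 8*z) dy ∧ dz ∧ dw + (w) dx ∧ dy ∧ dw.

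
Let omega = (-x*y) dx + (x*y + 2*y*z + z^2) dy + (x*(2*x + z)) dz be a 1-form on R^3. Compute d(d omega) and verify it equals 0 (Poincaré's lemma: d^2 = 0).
d(d omega) = 0

Step 1: d omega = sum_{i<j} (∂f_j/∂x_i - ∂f_i/∂x_j) dx_i ∧ dx_j:
  coeff of dx ∧ dy: x + y
  coeff of dx ∧ dz: 4*x + z
  coeff of dy ∧ dz: -2*y - 2*z
Step 2: Apply d again to each 2-form coefficient. The only possible 3-form in R^3 is dx ∧ dy ∧ dz, with coefficient
  ∂(coeff of dy∧dz)/∂x - ∂(coeff of dx∧dz)/∂y + ∂(coeff of dx∧dy)/∂z
  = ∂/∂x (-2*y - 2*z) - ∂/∂y (4*x + z) + ∂/∂z (x + y).
Each of these terms simplifies to sums of mixed partials that cancel in pairs. The result is 0 (by equality of mixed partials for smooth functions — Schwarz / Clairaut).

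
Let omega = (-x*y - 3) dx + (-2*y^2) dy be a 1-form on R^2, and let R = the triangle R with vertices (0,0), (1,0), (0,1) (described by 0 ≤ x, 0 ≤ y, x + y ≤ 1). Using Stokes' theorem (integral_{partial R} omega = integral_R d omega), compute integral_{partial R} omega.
integral_(partial R) omega = 1/6

Stokes: integral_partial_R omega = integral_R d omega with d omega = (∂Q/∂x - ∂P/∂y) dx ∧ dy.
  ∂Q/∂x = 0
  ∂P/∂y = -x
  integrand = ∂Q/∂x - ∂P/∂y = x.
Integrating over R: integral_0^1 integral_0^{1-x} (x) dy dx = 1/6.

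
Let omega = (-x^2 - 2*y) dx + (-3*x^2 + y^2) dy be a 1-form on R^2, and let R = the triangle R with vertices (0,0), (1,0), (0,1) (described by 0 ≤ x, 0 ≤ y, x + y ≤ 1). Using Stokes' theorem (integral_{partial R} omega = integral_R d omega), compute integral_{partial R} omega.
integral_(partial R) omega = 0

Stokes: integral_partial_R omega = integral_R d omega with d omega = (∂Q/∂x - ∂P/∂y) dx ∧ dy.
  ∂Q/∂x = -6*x
  ∂P/∂y = -2
  integrand = ∂Q/∂x - ∂P/∂y = 2 - 6*x.
Integrating over R: integral_0^1 integral_0^{1-x} (2 - 6*x) dy dx = 0.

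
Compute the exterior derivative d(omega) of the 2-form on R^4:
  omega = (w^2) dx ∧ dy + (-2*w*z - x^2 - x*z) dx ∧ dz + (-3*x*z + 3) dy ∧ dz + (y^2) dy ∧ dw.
d(omega) = (2*w) dx ∧ dy ∧ dw + (-2*z) dx ∧ dz ∧ dw + (-3*z) dx ∧ dy ∧ dz

For a 2-form omega = sum_{i<j} g_{ij} dx_i ∧ dx_j, the exterior derivative is
  d(omega) = sum_{i<j} d(g_{ij}) ∧ dx_i ∧ dx_j = sum_{i<j, k} (∂g_{ij}/∂x_k) dx_k ∧ dx_i ∧ dx_j.
Expand each term, using dx_k ∧ dx_i ∧ dx_j = sgn(permutation) dx_{(a)} ∧ dx_{(b)} ∧ dx_{(c)} with (a < b < c) sorted:
  d(w^2) includes (∂/∂w)(w^2) dw = (2*w) dw, which multiplied by dx ∧ dy gives (2*w) dx ∧ dy ∧ dw
  d(-2*w*z - x^2 - x*z) includes (∂/∂w)(-2*w*z - x^2 - x*z) dw = (-2*z) dw, which multiplied by dx ∧ dz gives (-2*z) dx ∧ dz ∧ dw
  d(-3*x*z + 3) includes (∂/∂x)(-3*x*z + 3) dx = (-3*z) dx, which multiplied by dy ∧ dz gives (-3*z) dx ∧ dy ∧ dz
Collecting like 3-forms: d(omega) = (2*w) dx ∧ dy ∧ dw + (-2*z) dx ∧ dz ∧ dw + (-3*z) dx ∧ dy ∧ dz.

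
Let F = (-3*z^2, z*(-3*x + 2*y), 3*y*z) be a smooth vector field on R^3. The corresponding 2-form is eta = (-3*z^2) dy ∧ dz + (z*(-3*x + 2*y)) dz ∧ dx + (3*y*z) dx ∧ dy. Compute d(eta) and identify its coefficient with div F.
d(eta) = (3*y + 2*z) dx ∧ dy ∧ dz; div F = 3*y + 2*z

For a 2-form in R^3 of the form above, applying d gives a 3-form with coefficient ∂P/∂x + ∂Q/∂y + ∂R/∂z:
  ∂P/∂x = 0
  ∂Q/∂y = 2*z
  ∂R/∂z = 3*y
Sum = 3*y + 2*z, which is exactly div F.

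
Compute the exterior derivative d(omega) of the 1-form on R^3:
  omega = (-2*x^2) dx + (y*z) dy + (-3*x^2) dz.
d(omega) = (-6*x) dx ∧ dz + (-y) dy ∧ dz

For a 1-form omega = sum_i f_i dx_i, the exterior derivative is
  d(omega) = sum_{i < j} (∂f_j/∂x_i - ∂f_i/∂x_j) dx_i ∧ dx_j.
  coefficient of dx ∧ dz: ∂f_3/∂x - ∂f_1/∂z = ∂(-3*x^2)/∂x - ∂(-2*x^2)/∂z = -6*x
  coefficient of dy ∧ dz: ∂f_3/∂y - ∂f_2/∂z = ∂(-3*x^2)/∂y - ∂(y*z)/∂z = -y
Assembling: d(omega) = (-6*x) dx ∧ dz + (-y) dy ∧ dz.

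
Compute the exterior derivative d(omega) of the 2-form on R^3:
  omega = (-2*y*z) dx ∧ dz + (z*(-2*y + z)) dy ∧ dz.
d(omega) = (2*z) dx ∧ dy ∧ dz

For a 2-form omega = sum_{i<j} g_{ij} dx_i ∧ dx_j, the exterior derivative is
  d(omega) = sum_{i<j} d(g_{ij}) ∧ dx_i ∧ dx_j = sum_{i<j, k} (∂g_{ij}/∂x_k) dx_k ∧ dx_i ∧ dx_j.
Expand each term, using dx_k ∧ dx_i ∧ dx_j = sgn(permutation) dx_{(a)} ∧ dx_{(b)} ∧ dx_{(c)} with (a < b < c) sorted:
  d(-2*y*z) includes (∂/∂y)(-2*y*z) dy = (-2*z) dy, which multiplied by dx ∧ dz gives (2*z) dx ∧ dy ∧ dz
Collecting like 3-forms: d(omega) = (2*z) dx ∧ dy ∧ dz.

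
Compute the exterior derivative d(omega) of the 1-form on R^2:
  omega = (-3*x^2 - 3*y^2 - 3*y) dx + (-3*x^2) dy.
d(omega) = (-6*x + 6*y + 3) dx ∧ dy

For a 1-form omega = sum_i f_i dx_i, the exterior derivative is
  d(omega) = sum_{i < j} (∂f_j/∂x_i - ∂f_i/∂x_j) dx_i ∧ dx_j.
  coefficient of dx ∧ dy: ∂f_2/∂x - ∂f_1/∂y = ∂(-3*x^2)/∂x - ∂(-3*x^2 - 3*y^2 - 3*y)/∂y = -6*x + 6*y + 3
Assembling: d(omega) = (-6*x + 6*y + 3) dx ∧ dy.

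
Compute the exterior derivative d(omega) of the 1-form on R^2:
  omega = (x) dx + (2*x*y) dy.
d(omega) = (2*y) dx ∧ dy

For a 1-form omega = sum_i f_i dx_i, the exterior derivative is
  d(omega) = sum_{i < j} (∂f_j/∂x_i - ∂f_i/∂x_j) dx_i ∧ dx_j.
  coefficient of dx ∧ dy: ∂f_2/∂x - ∂f_1/∂y = ∂(2*x*y)/∂x - ∂(x)/∂y = 2*y
Assembling: d(omega) = (2*y) dx ∧ dy.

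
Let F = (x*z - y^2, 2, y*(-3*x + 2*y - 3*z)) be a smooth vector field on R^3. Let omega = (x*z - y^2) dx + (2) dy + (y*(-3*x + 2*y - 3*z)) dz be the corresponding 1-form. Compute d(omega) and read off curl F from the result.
d(omega) = (-3*x + 4*y - 3*z) dy ∧ dz + (x + 3*y) dz ∧ dx + (2*y) dx ∧ dy; curl F = (-3*x + 4*y - 3*z, x + 3*y, 2*y)

d omega = sum_{i<j} (∂f_j/∂x_i - ∂f_i/∂x_j) dx_i ∧ dx_j. Under the identification (dy ∧ dz, dz ∧ dx, dx ∧ dy) ↔ (e_x, e_y, e_z), the coefficients are exactly the components of curl F. Compute:
  ∂R/∂y - ∂Q/∂z = (-3*x + 4*y - 3*z) - (0) = -3*x + 4*y - 3*z
  ∂P/∂z - ∂R/∂x = (x) - (-3*y) = x + 3*y
  ∂Q/∂x - ∂P/∂y = (0) - (-2*y) = 2*y.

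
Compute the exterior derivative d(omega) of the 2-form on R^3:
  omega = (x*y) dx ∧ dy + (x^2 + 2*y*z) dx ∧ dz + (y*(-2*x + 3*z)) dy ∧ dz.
d(omega) = (-2*y - 2*z) dx ∧ dy ∧ dz

For a 2-form omega = sum_{i<j} g_{ij} dx_i ∧ dx_j, the exterior derivative is
  d(omega) = sum_{i<j} d(g_{ij}) ∧ dx_i ∧ dx_j = sum_{i<j, k} (∂g_{ij}/∂x_k) dx_k ∧ dx_i ∧ dx_j.
Expand each term, using dx_k ∧ dx_i ∧ dx_j = sgn(permutation) dx_{(a)} ∧ dx_{(b)} ∧ dx_{(c)} with (a < b < c) sorted:
  d(x^2 + 2*y*z) includes (∂/∂y)(x^2 + 2*y*z) dy = (2*z) dy, which multiplied by dx ∧ dz gives (-2*z) dx ∧ dy ∧ dz
  d(y*(-2*x + 3*z)) includes (∂/∂x)(y*(-2*x + 3*z)) dx = (-2*y) dx, which multiplied by dy ∧ dz gives (-2*y) dx ∧ dy ∧ dz
Collecting like 3-forms: d(omega) = (-2*y - 2*z) dx ∧ dy ∧ dz.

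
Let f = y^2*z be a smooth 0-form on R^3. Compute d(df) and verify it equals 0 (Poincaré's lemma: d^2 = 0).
d(df) = 0

Step 1: df = sum_i (∂f/∂x_i) dx_i = (0) dx + (2*y*z) dy + (y^2) dz.
Step 2: Apply d again. Using the 1-form formula, the coefficient of dx ∧ dy in d(df) is ∂^2 f/∂x ∂y - ∂^2 f/∂y ∂x = (0) - (0) = 0 (equality of mixed partials for smooth f).
Similarly for dx ∧ dz and dy ∧ dz — all coefficients vanish. So d(df) = 0.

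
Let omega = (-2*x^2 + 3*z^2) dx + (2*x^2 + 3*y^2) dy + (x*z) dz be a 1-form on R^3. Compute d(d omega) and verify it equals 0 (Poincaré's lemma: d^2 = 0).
d(d omega) = 0

Step 1: d omega = sum_{i<j} (∂f_j/∂x_i - ∂f_i/∂x_j) dx_i ∧ dx_j:
  coeff of dx ∧ dy: 4*x
  coeff of dx ∧ dz: -5*z
  coeff of dy ∧ dz: 0
Step 2: Apply d again to each 2-form coefficient. The only possible 3-form in R^3 is dx ∧ dy ∧ dz, with coefficient
  ∂(coeff of dy∧dz)/∂x - ∂(coeff of dx∧dz)/∂y + ∂(coeff of dx∧dy)/∂z
  = ∂/∂x (0) - ∂/∂y (-5*z) + ∂/∂z (4*x).
Each of these terms simplifies to sums of mixed partials that cancel in pairs. The result is 0 (by equality of mixed partials for smooth functions — Schwarz / Clairaut).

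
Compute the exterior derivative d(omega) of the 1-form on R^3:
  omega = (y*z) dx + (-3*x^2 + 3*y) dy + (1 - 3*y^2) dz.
d(omega) = (-6*x - z) dx ∧ dy + (-y) dx ∧ dz + (-6*y) dy ∧ dz

For a 1-form omega = sum_i f_i dx_i, the exterior derivative is
  d(omega) = sum_{i < j} (∂f_j/∂x_i - ∂f_i/∂x_j) dx_i ∧ dx_j.
  coefficient of dx ∧ dy: ∂f_2/∂x - ∂f_1/∂y = ∂(-3*x^2 + 3*y)/∂x - ∂(y*z)/∂y = -6*x - z
  coefficient of dx ∧ dz: ∂f_3/∂x - ∂f_1/∂z = ∂(1 - 3*y^2)/∂x - ∂(y*z)/∂z = -y
  coefficient of dy ∧ dz: ∂f_3/∂y - ∂f_2/∂z = ∂(1 - 3*y^2)/∂y - ∂(-3*x^2 + 3*y)/∂z = -6*y
Assembling: d(omega) = (-6*x - z) dx ∧ dy + (-y) dx ∧ dz + (-6*y) dy ∧ dz.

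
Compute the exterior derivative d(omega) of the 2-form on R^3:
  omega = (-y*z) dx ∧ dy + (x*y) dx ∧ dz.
d(omega) = (-x - y) dx ∧ dy ∧ dz

For a 2-form omega = sum_{i<j} g_{ij} dx_i ∧ dx_j, the exterior derivative is
  d(omega) = sum_{i<j} d(g_{ij}) ∧ dx_i ∧ dx_j = sum_{i<j, k} (∂g_{ij}/∂x_k) dx_k ∧ dx_i ∧ dx_j.
Expand each term, using dx_k ∧ dx_i ∧ dx_j = sgn(permutation) dx_{(a)} ∧ dx_{(b)} ∧ dx_{(c)} with (a < b < c) sorted:
  d(-y*z) includes (∂/∂z)(-y*z) dz = (-y) dz, which multiplied by dx ∧ dy gives (-y) dx ∧ dy ∧ dz
  d(x*y) includes (∂/∂y)(x*y) dy = (x) dy, which multiplied by dx ∧ dz gives (-x) dx ∧ dy ∧ dz
Collecting like 3-forms: d(omega) = (-x - y) dx ∧ dy ∧ dz.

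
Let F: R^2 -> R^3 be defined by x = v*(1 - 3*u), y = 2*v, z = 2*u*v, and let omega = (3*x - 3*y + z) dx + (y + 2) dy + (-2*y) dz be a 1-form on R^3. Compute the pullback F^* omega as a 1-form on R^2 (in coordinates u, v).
F^* omega = (v^2*(21*u + 1)) du + (21*u^2*v - 6*u*v + v + 4) dv

Using F^*(f dg) = (f ∘ F) d(g ∘ F), substitute each coordinate x_i by F_i(u, v) in f_i, and replace dx_i by d F_i = (∂F_i/∂u) du + (∂F_i/∂v) dv.
  For the x component: f_1(F) = v*(-7*u - 3); d F_1 = (-3*v) du + (1 - 3*u) dv
  For the y component: f_2(F) = 2*v + 2; d F_2 = (0) du + (2) dv
  For the z component: f_3(F) = -4*v; d F_3 = (2*v) du + (2*u) dv
Combining and collecting du, dv coefficients:
  coeff of du: v^2*(21*u + 1)
  coeff of dv: 21*u^2*v - 6*u*v + v + 4
F^* omega = (v^2*(21*u + 1)) du + (21*u^2*v - 6*u*v + v + 4) dv.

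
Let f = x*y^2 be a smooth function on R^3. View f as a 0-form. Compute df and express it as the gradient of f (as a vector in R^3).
df = (y^2) dx + (2*x*y) dy + (0) dz; grad f = (y^2, 2*x*y, 0)

For a 0-form f, d f = (∂f/∂x) dx + (∂f/∂y) dy + (∂f/∂z) dz. The components of the vector representation are exactly the entries of grad f in Cartesian coordinates:
  ∂f/∂x = y^2
  ∂f/∂y = 2*x*y
  ∂f/∂z = 0.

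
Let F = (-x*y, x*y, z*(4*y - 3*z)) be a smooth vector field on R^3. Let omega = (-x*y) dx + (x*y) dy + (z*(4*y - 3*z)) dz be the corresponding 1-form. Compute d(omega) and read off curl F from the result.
d(omega) = (4*z) dy ∧ dz + (0) dz ∧ dx + (x + y) dx ∧ dy; curl F = (4*z, 0, x + y)

d omega = sum_{i<j} (∂f_j/∂x_i - ∂f_i/∂x_j) dx_i ∧ dx_j. Under the identification (dy ∧ dz, dz ∧ dx, dx ∧ dy) ↔ (e_x, e_y, e_z), the coefficients are exactly the components of curl F. Compute:
  ∂R/∂y - ∂Q/∂z = (4*z) - (0) = 4*z
  ∂P/∂z - ∂R/∂x = (0) - (0) = 0
  ∂Q/∂x - ∂P/∂y = (y) - (-x) = x + y.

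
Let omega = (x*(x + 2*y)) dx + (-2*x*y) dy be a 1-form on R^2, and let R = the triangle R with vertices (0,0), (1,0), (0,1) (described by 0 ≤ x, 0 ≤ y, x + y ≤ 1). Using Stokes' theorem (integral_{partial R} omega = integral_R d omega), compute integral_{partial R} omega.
integral_(partial R) omega = -2/3

Stokes: integral_partial_R omega = integral_R d omega with d omega = (∂Q/∂x - ∂P/∂y) dx ∧ dy.
  ∂Q/∂x = -2*y
  ∂P/∂y = 2*x
  integrand = ∂Q/∂x - ∂P/∂y = -2*x - 2*y.
Integrating over R: integral_0^1 integral_0^{1-x} (-2*x - 2*y) dy dx = -2/3.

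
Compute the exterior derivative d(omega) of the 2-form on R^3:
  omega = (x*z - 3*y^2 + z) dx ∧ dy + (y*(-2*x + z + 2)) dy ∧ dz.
d(omega) = (x - 2*y + 1) dx ∧ dy ∧ dz

For a 2-form omega = sum_{i<j} g_{ij} dx_i ∧ dx_j, the exterior derivative is
  d(omega) = sum_{i<j} d(g_{ij}) ∧ dx_i ∧ dx_j = sum_{i<j, k} (∂g_{ij}/∂x_k) dx_k ∧ dx_i ∧ dx_j.
Expand each term, using dx_k ∧ dx_i ∧ dx_j = sgn(permutation) dx_{(a)} ∧ dx_{(b)} ∧ dx_{(c)} with (a < b < c) sorted:
  d(x*z - 3*y^2 + z) includes (∂/∂z)(x*z - 3*y^2 + z) dz = (x + 1) dz, which multiplied by dx ∧ dy gives (x + 1) dx ∧ dy ∧ dz
  d(y*(-2*x + z + 2)) includes (∂/∂x)(y*(-2*x + z + 2)) dx = (-2*y) dx, which multiplied by dy ∧ dz gives (-2*y) dx ∧ dy ∧ dz
Collecting like 3-forms: d(omega) = (x - 2*y + 1) dx ∧ dy ∧ dz.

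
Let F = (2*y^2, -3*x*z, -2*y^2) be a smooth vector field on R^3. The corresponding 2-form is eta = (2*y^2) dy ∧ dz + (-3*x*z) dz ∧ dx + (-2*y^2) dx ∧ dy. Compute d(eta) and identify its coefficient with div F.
d(eta) = (0) dx ∧ dy ∧ dz; div F = 0

For a 2-form in R^3 of the form above, applying d gives a 3-form with coefficient ∂P/∂x + ∂Q/∂y + ∂R/∂z:
  ∂P/∂x = 0
  ∂Q/∂y = 0
  ∂R/∂z = 0
Sum = 0, which is exactly div F.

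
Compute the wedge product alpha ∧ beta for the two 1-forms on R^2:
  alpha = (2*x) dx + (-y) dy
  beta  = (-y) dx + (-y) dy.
alpha ∧ beta = (-y*(2*x + y)) dx ∧ dy

Distribute the wedge, using dx_i ∧ dx_j = -dx_j ∧ dx_i and dx_i ∧ dx_i = 0. For each pair (i, j) with i < j, the coefficient of dx_i ∧ dx_j in alpha ∧ beta is (alpha_i * beta_j - alpha_j * beta_i). Collecting: alpha ∧ beta = (-y*(2*x + y)) dx ∧ dy.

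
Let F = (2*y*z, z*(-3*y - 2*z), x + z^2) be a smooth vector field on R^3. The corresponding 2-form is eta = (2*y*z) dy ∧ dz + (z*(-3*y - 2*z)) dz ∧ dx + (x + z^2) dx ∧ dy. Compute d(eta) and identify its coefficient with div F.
d(eta) = (-z) dx ∧ dy ∧ dz; div F = -z

For a 2-form in R^3 of the form above, applying d gives a 3-form with coefficient ∂P/∂x + ∂Q/∂y + ∂R/∂z:
  ∂P/∂x = 0
  ∂Q/∂y = -3*z
  ∂R/∂z = 2*z
Sum = -z, which is exactly div F.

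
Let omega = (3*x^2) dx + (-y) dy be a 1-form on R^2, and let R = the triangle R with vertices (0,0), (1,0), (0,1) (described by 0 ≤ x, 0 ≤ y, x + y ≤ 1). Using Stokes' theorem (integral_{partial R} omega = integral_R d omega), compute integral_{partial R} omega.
integral_(partial R) omega = 0

Stokes: integral_partial_R omega = integral_R d omega with d omega = (∂Q/∂x - ∂P/∂y) dx ∧ dy.
  ∂Q/∂x = 0
  ∂P/∂y = 0
  integrand = ∂Q/∂x - ∂P/∂y = 0.
Integrating over R: integral_0^1 integral_0^{1-x} (0) dy dx = 0.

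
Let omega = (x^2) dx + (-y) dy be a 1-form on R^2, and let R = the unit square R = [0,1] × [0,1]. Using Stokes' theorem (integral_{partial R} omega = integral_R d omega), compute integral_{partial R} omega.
integral_(partial R) omega = 0

Stokes: integral_partial_R omega = integral_R d omega with d omega = (∂Q/∂x - ∂P/∂y) dx ∧ dy.
  ∂Q/∂x = 0
  ∂P/∂y = 0
  integrand = ∂Q/∂x - ∂P/∂y = 0.
Integrating over R: integral_0^1 integral_0^1 (0) dx dy = 0.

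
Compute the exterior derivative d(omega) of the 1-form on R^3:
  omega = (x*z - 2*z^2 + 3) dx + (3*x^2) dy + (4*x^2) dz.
d(omega) = (6*x) dx ∧ dy + (7*x + 4*z) dx ∧ dz

For a 1-form omega = sum_i f_i dx_i, the exterior derivative is
  d(omega) = sum_{i < j} (∂f_j/∂x_i - ∂f_i/∂x_j) dx_i ∧ dx_j.
  coefficient of dx ∧ dy: ∂f_2/∂x - ∂f_1/∂y = ∂(3*x^2)/∂x - ∂(x*z - 2*z^2 + 3)/∂y = 6*x
  coefficient of dx ∧ dz: ∂f_3/∂x - ∂f_1/∂z = ∂(4*x^2)/∂x - ∂(x*z - 2*z^2 + 3)/∂z = 7*x + 4*z
Assembling: d(omega) = (6*x) dx ∧ dy + (7*x + 4*z) dx ∧ dz.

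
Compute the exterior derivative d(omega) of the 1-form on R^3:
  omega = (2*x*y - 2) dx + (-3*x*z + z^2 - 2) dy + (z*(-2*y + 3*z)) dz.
d(omega) = (-2*x - 3*z) dx ∧ dy + (3*x - 4*z) dy ∧ dz

For a 1-form omega = sum_i f_i dx_i, the exterior derivative is
  d(omega) = sum_{i < j} (∂f_j/∂x_i - ∂f_i/∂x_j) dx_i ∧ dx_j.
  coefficient of dx ∧ dy: ∂f_2/∂x - ∂f_1/∂y = ∂(-3*x*z + z^2 - 2)/∂x - ∂(2*x*y - 2)/∂y = -2*x - 3*z
  coefficient of dy ∧ dz: ∂f_3/∂y - ∂f_2/∂z = ∂(z*(-2*y + 3*z))/∂y - ∂(-3*x*z + z^2 - 2)/∂z = 3*x - 4*z
Assembling: d(omega) = (-2*x - 3*z) dx ∧ dy + (3*x - 4*z) dy ∧ dz.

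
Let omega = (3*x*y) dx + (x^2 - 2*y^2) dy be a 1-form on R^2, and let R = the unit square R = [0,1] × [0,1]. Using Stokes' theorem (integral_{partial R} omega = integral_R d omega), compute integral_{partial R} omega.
integral_(partial R) omega = -1/2

Stokes: integral_partial_R omega = integral_R d omega with d omega = (∂Q/∂x - ∂P/∂y) dx ∧ dy.
  ∂Q/∂x = 2*x
  ∂P/∂y = 3*x
  integrand = ∂Q/∂x - ∂P/∂y = -x.
Integrating over R: integral_0^1 integral_0^1 (-x) dx dy = -1/2.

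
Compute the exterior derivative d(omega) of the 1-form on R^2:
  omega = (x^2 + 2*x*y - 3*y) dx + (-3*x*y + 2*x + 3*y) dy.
d(omega) = (-2*x - 3*y + 5) dx ∧ dy

For a 1-form omega = sum_i f_i dx_i, the exterior derivative is
  d(omega) = sum_{i < j} (∂f_j/∂x_i - ∂f_i/∂x_j) dx_i ∧ dx_j.
  coefficient of dx ∧ dy: ∂f_2/∂x - ∂f_1/∂y = ∂(-3*x*y + 2*x + 3*y)/∂x - ∂(x^2 + 2*x*y - 3*y)/∂y = -2*x - 3*y + 5
Assembling: d(omega) = (-2*x - 3*y + 5) dx ∧ dy.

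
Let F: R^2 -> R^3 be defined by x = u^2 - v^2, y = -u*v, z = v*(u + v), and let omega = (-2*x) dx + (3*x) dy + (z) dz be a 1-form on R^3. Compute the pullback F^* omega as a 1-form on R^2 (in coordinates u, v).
F^* omega = (-4*u^3 - 3*u^2*v + 5*u*v^2 + 4*v^3) du + (-3*u^3 + 5*u^2*v + 6*u*v^2 - 2*v^3) dv

Using F^*(f dg) = (f ∘ F) d(g ∘ F), substitute each coordinate x_i by F_i(u, v) in f_i, and replace dx_i by d F_i = (∂F_i/∂u) du + (∂F_i/∂v) dv.
  For the x component: f_1(F) = -2*u^2 + 2*v^2; d F_1 = (2*u) du + (-2*v) dv
  For the y component: f_2(F) = 3*u^2 - 3*v^2; d F_2 = (-v) du + (-u) dv
  For the z component: f_3(F) = v*(u + v); d F_3 = (v) du + (u + 2*v) dv
Combining and collecting du, dv coefficients:
  coeff of du: -4*u^3 - 3*u^2*v + 5*u*v^2 + 4*v^3
  coeff of dv: -3*u^3 + 5*u^2*v + 6*u*v^2 - 2*v^3
F^* omega = (-4*u^3 - 3*u^2*v + 5*u*v^2 + 4*v^3) du + (-3*u^3 + 5*u^2*v + 6*u*v^2 - 2*v^3) dv.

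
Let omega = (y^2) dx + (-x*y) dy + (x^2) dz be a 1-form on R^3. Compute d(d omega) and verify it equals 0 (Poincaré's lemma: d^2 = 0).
d(d omega) = 0

Step 1: d omega = sum_{i<j} (∂f_j/∂x_i - ∂f_i/∂x_j) dx_i ∧ dx_j:
  coeff of dx ∧ dy: -3*y
  coeff of dx ∧ dz: 2*x
  coeff of dy ∧ dz: 0
Step 2: Apply d again to each 2-form coefficient. The only possible 3-form in R^3 is dx ∧ dy ∧ dz, with coefficient
  ∂(coeff of dy∧dz)/∂x - ∂(coeff of dx∧dz)/∂y + ∂(coeff of dx∧dy)/∂z
  = ∂/∂x (0) - ∂/∂y (2*x) + ∂/∂z (-3*y).
Each of these terms simplifies to sums of mixed partials that cancel in pairs. The result is 0 (by equality of mixed partials for smooth functions — Schwarz / Clairaut).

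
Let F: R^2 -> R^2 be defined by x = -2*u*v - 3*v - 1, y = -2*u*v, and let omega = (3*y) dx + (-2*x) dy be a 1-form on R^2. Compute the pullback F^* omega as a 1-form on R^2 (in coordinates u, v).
F^* omega = (4*v*(u*v - 3*v - 1)) du + (2*u*(2*u*v + 3*v - 2)) dv

Using F^*(f dg) = (f ∘ F) d(g ∘ F), substitute each coordinate x_i by F_i(u, v) in f_i, and replace dx_i by d F_i = (∂F_i/∂u) du + (∂F_i/∂v) dv.
  For the x component: f_1(F) = -6*u*v; d F_1 = (-2*v) du + (-2*u - 3) dv
  For the y component: f_2(F) = 4*u*v + 6*v + 2; d F_2 = (-2*v) du + (-2*u) dv
Combining and collecting du, dv coefficients:
  coeff of du: 4*v*(u*v - 3*v - 1)
  coeff of dv: 2*u*(2*u*v + 3*v - 2)
F^* omega = (4*v*(u*v - 3*v - 1)) du + (2*u*(2*u*v + 3*v - 2)) dv.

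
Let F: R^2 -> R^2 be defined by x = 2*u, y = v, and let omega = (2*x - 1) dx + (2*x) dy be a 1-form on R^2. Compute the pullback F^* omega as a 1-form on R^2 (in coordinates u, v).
F^* omega = (8*u - 2) du + (4*u) dv

Using F^*(f dg) = (f ∘ F) d(g ∘ F), substitute each coordinate x_i by F_i(u, v) in f_i, and replace dx_i by d F_i = (∂F_i/∂u) du + (∂F_i/∂v) dv.
  For the x component: f_1(F) = 4*u - 1; d F_1 = (2) du + (0) dv
  For the y component: f_2(F) = 4*u; d F_2 = (0) du + (1) dv
Combining and collecting du, dv coefficients:
  coeff of du: 8*u - 2
  coeff of dv: 4*u
F^* omega = (8*u - 2) du + (4*u) dv.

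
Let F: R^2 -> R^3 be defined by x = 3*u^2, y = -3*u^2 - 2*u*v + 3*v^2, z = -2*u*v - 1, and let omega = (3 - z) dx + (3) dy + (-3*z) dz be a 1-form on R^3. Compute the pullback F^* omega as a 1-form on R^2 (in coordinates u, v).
F^* omega = (12*u^2*v - 12*u*v^2 + 6*u - 12*v) du + (-12*u^2*v - 12*u + 18*v) dv

Using F^*(f dg) = (f ∘ F) d(g ∘ F), substitute each coordinate x_i by F_i(u, v) in f_i, and replace dx_i by d F_i = (∂F_i/∂u) du + (∂F_i/∂v) dv.
  For the x component: f_1(F) = 2*u*v + 4; d F_1 = (6*u) du + (0) dv
  For the y component: f_2(F) = 3; d F_2 = (-6*u - 2*v) du + (-2*u + 6*v) dv
  For the z component: f_3(F) = 6*u*v + 3; d F_3 = (-2*v) du + (-2*u) dv
Combining and collecting du, dv coefficients:
  coeff of du: 12*u^2*v - 12*u*v^2 + 6*u - 12*v
  coeff of dv: -12*u^2*v - 12*u + 18*v
F^* omega = (12*u^2*v - 12*u*v^2 + 6*u - 12*v) du + (-12*u^2*v - 12*u + 18*v) dv.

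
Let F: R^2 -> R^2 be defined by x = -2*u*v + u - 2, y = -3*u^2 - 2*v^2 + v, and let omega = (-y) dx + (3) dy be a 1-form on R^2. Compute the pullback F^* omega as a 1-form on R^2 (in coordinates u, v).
F^* omega = (-6*u^2*v + 3*u^2 - 18*u - 4*v^3 + 4*v^2 - v) du + (-6*u^3 - 4*u*v^2 + 2*u*v - 12*v + 3) dv

Using F^*(f dg) = (f ∘ F) d(g ∘ F), substitute each coordinate x_i by F_i(u, v) in f_i, and replace dx_i by d F_i = (∂F_i/∂u) du + (∂F_i/∂v) dv.
  For the x component: f_1(F) = 3*u^2 + 2*v^2 - v; d F_1 = (1 - 2*v) du + (-2*u) dv
  For the y component: f_2(F) = 3; d F_2 = (-6*u) du + (1 - 4*v) dv
Combining and collecting du, dv coefficients:
  coeff of du: -6*u^2*v + 3*u^2 - 18*u - 4*v^3 + 4*v^2 - v
  coeff of dv: -6*u^3 - 4*u*v^2 + 2*u*v - 12*v + 3
F^* omega = (-6*u^2*v + 3*u^2 - 18*u - 4*v^3 + 4*v^2 - v) du + (-6*u^3 - 4*u*v^2 + 2*u*v - 12*v + 3) dv.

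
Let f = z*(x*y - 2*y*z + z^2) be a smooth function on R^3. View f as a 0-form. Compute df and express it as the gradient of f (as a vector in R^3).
df = (y*z) dx + (z*(x - 2*z)) dy + (x*y - 4*y*z + 3*z^2) dz; grad f = (y*z, z*(x - 2*z), x*y - 4*y*z + 3*z^2)

For a 0-form f, d f = (∂f/∂x) dx + (∂f/∂y) dy + (∂f/∂z) dz. The components of the vector representation are exactly the entries of grad f in Cartesian coordinates:
  ∂f/∂x = y*z
  ∂f/∂y = z*(x - 2*z)
  ∂f/∂z = x*y - 4*y*z + 3*z^2.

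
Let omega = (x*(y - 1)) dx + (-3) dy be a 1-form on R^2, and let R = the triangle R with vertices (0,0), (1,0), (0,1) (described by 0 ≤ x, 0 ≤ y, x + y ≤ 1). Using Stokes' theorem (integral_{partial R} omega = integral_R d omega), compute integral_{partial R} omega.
integral_(partial R) omega = -1/6

Stokes: integral_partial_R omega = integral_R d omega with d omega = (∂Q/∂x - ∂P/∂y) dx ∧ dy.
  ∂Q/∂x = 0
  ∂P/∂y = x
  integrand = ∂Q/∂x - ∂P/∂y = -x.
Integrating over R: integral_0^1 integral_0^{1-x} (-x) dy dx = -1/6.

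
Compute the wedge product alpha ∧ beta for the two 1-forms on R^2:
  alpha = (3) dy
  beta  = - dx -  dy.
alpha ∧ beta = (3) dx ∧ dy

Distribute the wedge, using dx_i ∧ dx_j = -dx_j ∧ dx_i and dx_i ∧ dx_i = 0. For each pair (i, j) with i < j, the coefficient of dx_i ∧ dx_j in alpha ∧ beta is (alpha_i * beta_j - alpha_j * beta_i). Collecting: alpha ∧ beta = (3) dx ∧ dy.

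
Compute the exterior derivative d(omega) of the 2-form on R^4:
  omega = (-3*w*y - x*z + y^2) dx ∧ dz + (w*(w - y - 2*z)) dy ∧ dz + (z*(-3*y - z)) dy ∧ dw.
d(omega) = (3*w - 2*y) dx ∧ dy ∧ dz + (-3*y) dx ∧ dz ∧ dw + (2*w + 2*y) dy ∧ dz ∧ dw

For a 2-form omega = sum_{i<j} g_{ij} dx_i ∧ dx_j, the exterior derivative is
  d(omega) = sum_{i<j} d(g_{ij}) ∧ dx_i ∧ dx_j = sum_{i<j, k} (∂g_{ij}/∂x_k) dx_k ∧ dx_i ∧ dx_j.
Expand each term, using dx_k ∧ dx_i ∧ dx_j = sgn(permutation) dx_{(a)} ∧ dx_{(b)} ∧ dx_{(c)} with (a < b < c) sorted:
  d(-3*w*y - x*z + y^2) includes (∂/∂y)(-3*w*y - x*z + y^2) dy = (-3*w + 2*y) dy, which multiplied by dx ∧ dz gives (3*w - 2*y) dx ∧ dy ∧ dz
  d(-3*w*y - x*z + y^2) includes (∂/∂w)(-3*w*y - x*z + y^2) dw = (-3*y) dw, which multiplied by dx ∧ dz gives (-3*y) dx ∧ dz ∧ dw
  d(w*(w - y - 2*z)) includes (∂/∂w)(w*(w - y - 2*z)) dw = (2*w - y - 2*z) dw, which multiplied by dy ∧ dz gives (2*w - y - 2*z) dy ∧ dz ∧ dw
  d(z*(-3*y - z)) includes (∂/∂z)(z*(-3*y - z)) dz = (-3*y - 2*z) dz, which multiplied by dy ∧ dw gives (3*y + 2*z) dy ∧ dz ∧ dw
Collecting like 3-forms: d(omega) = (3*w - 2*y) dx ∧ dy ∧ dz + (-3*y) dx ∧ dz ∧ dw + (2*w + 2*y) dy ∧ dz ∧ dw.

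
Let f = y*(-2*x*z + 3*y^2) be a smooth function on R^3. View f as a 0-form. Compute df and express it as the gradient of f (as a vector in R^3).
df = (-2*y*z) dx + (-2*x*z + 9*y^2) dy + (-2*x*y) dz; grad f = (-2*y*z, -2*x*z + 9*y^2, -2*x*y)

For a 0-form f, d f = (∂f/∂x) dx + (∂f/∂y) dy + (∂f/∂z) dz. The components of the vector representation are exactly the entries of grad f in Cartesian coordinates:
  ∂f/∂x = -2*y*z
  ∂f/∂y = -2*x*z + 9*y^2
  ∂f/∂z = -2*x*y.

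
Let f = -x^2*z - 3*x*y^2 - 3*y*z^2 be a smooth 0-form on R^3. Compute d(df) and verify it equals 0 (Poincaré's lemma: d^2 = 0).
d(df) = 0

Step 1: df = sum_i (∂f/∂x_i) dx_i = (-2*x*z - 3*y^2) dx + (-6*x*y - 3*z^2) dy + (-x^2 - 6*y*z) dz.
Step 2: Apply d again. Using the 1-form formula, the coefficient of dx ∧ dy in d(df) is ∂^2 f/∂x ∂y - ∂^2 f/∂y ∂x = (-6*y) - (-6*y) = 0 (equality of mixed partials for smooth f).
Similarly for dx ∧ dz and dy ∧ dz — all coefficients vanish. So d(df) = 0.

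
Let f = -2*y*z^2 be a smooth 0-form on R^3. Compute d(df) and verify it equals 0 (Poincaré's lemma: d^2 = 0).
d(df) = 0

Step 1: df = sum_i (∂f/∂x_i) dx_i = (0) dx + (-2*z^2) dy + (-4*y*z) dz.
Step 2: Apply d again. Using the 1-form formula, the coefficient of dx ∧ dy in d(df) is ∂^2 f/∂x ∂y - ∂^2 f/∂y ∂x = (0) - (0) = 0 (equality of mixed partials for smooth f).
Similarly for dx ∧ dz and dy ∧ dz — all coefficients vanish. So d(df) = 0.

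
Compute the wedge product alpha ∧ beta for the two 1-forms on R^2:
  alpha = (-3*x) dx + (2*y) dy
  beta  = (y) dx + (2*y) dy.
alpha ∧ beta = (-2*y*(3*x + y)) dx ∧ dy

Distribute the wedge, using dx_i ∧ dx_j = -dx_j ∧ dx_i and dx_i ∧ dx_i = 0. For each pair (i, j) with i < j, the coefficient of dx_i ∧ dx_j in alpha ∧ beta is (alpha_i * beta_j - alpha_j * beta_i). Collecting: alpha ∧ beta = (-2*y*(3*x + y)) dx ∧ dy.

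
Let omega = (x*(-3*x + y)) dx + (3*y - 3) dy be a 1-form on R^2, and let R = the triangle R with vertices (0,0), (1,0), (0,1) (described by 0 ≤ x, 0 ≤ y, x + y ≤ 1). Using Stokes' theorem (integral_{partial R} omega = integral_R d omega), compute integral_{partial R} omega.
integral_(partial R) omega = -1/6

Stokes: integral_partial_R omega = integral_R d omega with d omega = (∂Q/∂x - ∂P/∂y) dx ∧ dy.
  ∂Q/∂x = 0
  ∂P/∂y = x
  integrand = ∂Q/∂x - ∂P/∂y = -x.
Integrating over R: integral_0^1 integral_0^{1-x} (-x) dy dx = -1/6.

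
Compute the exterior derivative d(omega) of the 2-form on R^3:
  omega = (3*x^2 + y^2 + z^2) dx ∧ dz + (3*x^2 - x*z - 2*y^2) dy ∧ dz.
d(omega) = (6*x - 2*y - z) dx ∧ dy ∧ dz

For a 2-form omega = sum_{i<j} g_{ij} dx_i ∧ dx_j, the exterior derivative is
  d(omega) = sum_{i<j} d(g_{ij}) ∧ dx_i ∧ dx_j = sum_{i<j, k} (∂g_{ij}/∂x_k) dx_k ∧ dx_i ∧ dx_j.
Expand each term, using dx_k ∧ dx_i ∧ dx_j = sgn(permutation) dx_{(a)} ∧ dx_{(b)} ∧ dx_{(c)} with (a < b < c) sorted:
  d(3*x^2 + y^2 + z^2) includes (∂/∂y)(3*x^2 + y^2 + z^2) dy = (2*y) dy, which multiplied by dx ∧ dz gives (-2*y) dx ∧ dy ∧ dz
  d(3*x^2 - x*z - 2*y^2) includes (∂/∂x)(3*x^2 - x*z - 2*y^2) dx = (6*x - z) dx, which multiplied by dy ∧ dz gives (6*x - z) dx ∧ dy ∧ dz
Collecting like 3-forms: d(omega) = (6*x - 2*y - z) dx ∧ dy ∧ dz.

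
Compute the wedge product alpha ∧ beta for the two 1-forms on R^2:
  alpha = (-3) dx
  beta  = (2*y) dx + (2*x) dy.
alpha ∧ beta = (-6*x) dx ∧ dy

Distribute the wedge, using dx_i ∧ dx_j = -dx_j ∧ dx_i and dx_i ∧ dx_i = 0. For each pair (i, j) with i < j, the coefficient of dx_i ∧ dx_j in alpha ∧ beta is (alpha_i * beta_j - alpha_j * beta_i). Collecting: alpha ∧ beta = (-6*x) dx ∧ dy.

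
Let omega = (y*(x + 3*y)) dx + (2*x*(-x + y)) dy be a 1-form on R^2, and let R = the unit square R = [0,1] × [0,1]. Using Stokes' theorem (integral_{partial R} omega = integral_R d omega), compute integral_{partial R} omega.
integral_(partial R) omega = -9/2

Stokes: integral_partial_R omega = integral_R d omega with d omega = (∂Q/∂x - ∂P/∂y) dx ∧ dy.
  ∂Q/∂x = -4*x + 2*y
  ∂P/∂y = x + 6*y
  integrand = ∂Q/∂x - ∂P/∂y = -5*x - 4*y.
Integrating over R: integral_0^1 integral_0^1 (-5*x - 4*y) dx dy = -9/2.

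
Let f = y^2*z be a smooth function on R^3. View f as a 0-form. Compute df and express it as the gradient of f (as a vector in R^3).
df = (0) dx + (2*y*z) dy + (y^2) dz; grad f = (0, 2*y*z, y^2)

For a 0-form f, d f = (∂f/∂x) dx + (∂f/∂y) dy + (∂f/∂z) dz. The components of the vector representation are exactly the entries of grad f in Cartesian coordinates:
  ∂f/∂x = 0
  ∂f/∂y = 2*y*z
  ∂f/∂z = y^2.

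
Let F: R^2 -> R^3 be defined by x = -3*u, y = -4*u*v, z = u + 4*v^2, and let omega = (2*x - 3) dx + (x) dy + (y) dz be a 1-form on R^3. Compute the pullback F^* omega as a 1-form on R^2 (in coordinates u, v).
F^* omega = (8*u*v + 18*u + 9) du + (4*u*(3*u - 8*v^2)) dv

Using F^*(f dg) = (f ∘ F) d(g ∘ F), substitute each coordinate x_i by F_i(u, v) in f_i, and replace dx_i by d F_i = (∂F_i/∂u) du + (∂F_i/∂v) dv.
  For the x component: f_1(F) = -6*u - 3; d F_1 = (-3) du + (0) dv
  For the y component: f_2(F) = -3*u; d F_2 = (-4*v) du + (-4*u) dv
  For the z component: f_3(F) = -4*u*v; d F_3 = (1) du + (8*v) dv
Combining and collecting du, dv coefficients:
  coeff of du: 8*u*v + 18*u + 9
  coeff of dv: 4*u*(3*u - 8*v^2)
F^* omega = (8*u*v + 18*u + 9) du + (4*u*(3*u - 8*v^2)) dv.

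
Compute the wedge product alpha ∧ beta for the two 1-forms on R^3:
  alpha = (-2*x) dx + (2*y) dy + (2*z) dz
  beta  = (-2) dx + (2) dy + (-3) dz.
alpha ∧ beta = (-4*x + 4*y) dx ∧ dy + (6*x + 4*z) dx ∧ dz + (-6*y - 4*z) dy ∧ dz

Distribute the wedge, using dx_i ∧ dx_j = -dx_j ∧ dx_i and dx_i ∧ dx_i = 0. For each pair (i, j) with i < j, the coefficient of dx_i ∧ dx_j in alpha ∧ beta is (alpha_i * beta_j - alpha_j * beta_i). Collecting: alpha ∧ beta = (-4*x + 4*y) dx ∧ dy + (6*x + 4*z) dx ∧ dz + (-6*y - 4*z) dy ∧ dz.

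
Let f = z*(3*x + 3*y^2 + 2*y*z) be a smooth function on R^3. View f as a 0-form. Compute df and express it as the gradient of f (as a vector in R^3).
df = (3*z) dx + (2*z*(3*y + z)) dy + (3*x + 3*y^2 + 4*y*z) dz; grad f = (3*z, 2*z*(3*y + z), 3*x + 3*y^2 + 4*y*z)

For a 0-form f, d f = (∂f/∂x) dx + (∂f/∂y) dy + (∂f/∂z) dz. The components of the vector representation are exactly the entries of grad f in Cartesian coordinates:
  ∂f/∂x = 3*z
  ∂f/∂y = 2*z*(3*y + z)
  ∂f/∂z = 3*x + 3*y^2 + 4*y*z.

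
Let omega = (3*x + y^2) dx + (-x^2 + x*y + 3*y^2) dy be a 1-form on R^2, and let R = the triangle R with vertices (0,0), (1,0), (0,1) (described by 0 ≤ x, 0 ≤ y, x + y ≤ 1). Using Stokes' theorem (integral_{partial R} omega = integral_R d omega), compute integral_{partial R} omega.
integral_(partial R) omega = -1/2

Stokes: integral_partial_R omega = integral_R d omega with d omega = (∂Q/∂x - ∂P/∂y) dx ∧ dy.
  ∂Q/∂x = -2*x + y
  ∂P/∂y = 2*y
  integrand = ∂Q/∂x - ∂P/∂y = -2*x - y.
Integrating over R: integral_0^1 integral_0^{1-x} (-2*x - y) dy dx = -1/2.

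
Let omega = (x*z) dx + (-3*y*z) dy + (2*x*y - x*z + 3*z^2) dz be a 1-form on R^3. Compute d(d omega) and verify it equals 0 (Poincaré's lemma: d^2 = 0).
d(d omega) = 0

Step 1: d omega = sum_{i<j} (∂f_j/∂x_i - ∂f_i/∂x_j) dx_i ∧ dx_j:
  coeff of dx ∧ dy: 0
  coeff of dx ∧ dz: -x + 2*y - z
  coeff of dy ∧ dz: 2*x + 3*y
Step 2: Apply d again to each 2-form coefficient. The only possible 3-form in R^3 is dx ∧ dy ∧ dz, with coefficient
  ∂(coeff of dy∧dz)/∂x - ∂(coeff of dx∧dz)/∂y + ∂(coeff of dx∧dy)/∂z
  = ∂/∂x (2*x + 3*y) - ∂/∂y (-x + 2*y - z) + ∂/∂z (0).
Each of these terms simplifies to sums of mixed partials that cancel in pairs. The result is 0 (by equality of mixed partials for smooth functions — Schwarz / Clairaut).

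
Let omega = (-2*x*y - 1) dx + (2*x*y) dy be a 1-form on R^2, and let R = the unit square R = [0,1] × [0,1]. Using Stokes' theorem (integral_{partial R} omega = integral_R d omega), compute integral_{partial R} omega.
integral_(partial R) omega = 2

Stokes: integral_partial_R omega = integral_R d omega with d omega = (∂Q/∂x - ∂P/∂y) dx ∧ dy.
  ∂Q/∂x = 2*y
  ∂P/∂y = -2*x
  integrand = ∂Q/∂x - ∂P/∂y = 2*x + 2*y.
Integrating over R: integral_0^1 integral_0^1 (2*x + 2*y) dx dy = 2.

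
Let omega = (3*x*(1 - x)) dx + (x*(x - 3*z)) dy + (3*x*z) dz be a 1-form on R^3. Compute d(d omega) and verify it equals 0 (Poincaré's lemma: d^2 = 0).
d(d omega) = 0

Step 1: d omega = sum_{i<j} (∂f_j/∂x_i - ∂f_i/∂x_j) dx_i ∧ dx_j:
  coeff of dx ∧ dy: 2*x - 3*z
  coeff of dx ∧ dz: 3*z
  coeff of dy ∧ dz: 3*x
Step 2: Apply d again to each 2-form coefficient. The only possible 3-form in R^3 is dx ∧ dy ∧ dz, with coefficient
  ∂(coeff of dy∧dz)/∂x - ∂(coeff of dx∧dz)/∂y + ∂(coeff of dx∧dy)/∂z
  = ∂/∂x (3*x) - ∂/∂y (3*z) + ∂/∂z (2*x - 3*z).
Each of these terms simplifies to sums of mixed partials that cancel in pairs. The result is 0 (by equality of mixed partials for smooth functions — Schwarz / Clairaut).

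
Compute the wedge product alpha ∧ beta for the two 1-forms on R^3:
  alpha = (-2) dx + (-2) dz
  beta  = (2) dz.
alpha ∧ beta = (-4) dx ∧ dz

Distribute the wedge, using dx_i ∧ dx_j = -dx_j ∧ dx_i and dx_i ∧ dx_i = 0. For each pair (i, j) with i < j, the coefficient of dx_i ∧ dx_j in alpha ∧ beta is (alpha_i * beta_j - alpha_j * beta_i). Collecting: alpha ∧ beta = (-4) dx ∧ dz.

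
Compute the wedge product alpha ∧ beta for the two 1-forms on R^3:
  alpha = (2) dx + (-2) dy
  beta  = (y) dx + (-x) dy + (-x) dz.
alpha ∧ beta = (-2*x + 2*y) dx ∧ dy + (-2*x) dx ∧ dz + (2*x) dy ∧ dz

Distribute the wedge, using dx_i ∧ dx_j = -dx_j ∧ dx_i and dx_i ∧ dx_i = 0. For each pair (i, j) with i < j, the coefficient of dx_i ∧ dx_j in alpha ∧ beta is (alpha_i * beta_j - alpha_j * beta_i). Collecting: alpha ∧ beta = (-2*x + 2*y) dx ∧ dy + (-2*x) dx ∧ dz + (2*x) dy ∧ dz.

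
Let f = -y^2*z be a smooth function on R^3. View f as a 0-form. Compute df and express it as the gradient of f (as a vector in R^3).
df = (0) dx + (-2*y*z) dy + (-y^2) dz; grad f = (0, -2*y*z, -y^2)

For a 0-form f, d f = (∂f/∂x) dx + (∂f/∂y) dy + (∂f/∂z) dz. The components of the vector representation are exactly the entries of grad f in Cartesian coordinates:
  ∂f/∂x = 0
  ∂f/∂y = -2*y*z
  ∂f/∂z = -y^2.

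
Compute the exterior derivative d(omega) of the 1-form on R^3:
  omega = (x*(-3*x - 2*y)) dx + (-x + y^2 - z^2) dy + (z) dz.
d(omega) = (2*x - 1) dx ∧ dy + (2*z) dy ∧ dz

For a 1-form omega = sum_i f_i dx_i, the exterior derivative is
  d(omega) = sum_{i < j} (∂f_j/∂x_i - ∂f_i/∂x_j) dx_i ∧ dx_j.
  coefficient of dx ∧ dy: ∂f_2/∂x - ∂f_1/∂y = ∂(-x + y^2 - z^2)/∂x - ∂(x*(-3*x - 2*y))/∂y = 2*x - 1
  coefficient of dy ∧ dz: ∂f_3/∂y - ∂f_2/∂z = ∂(z)/∂y - ∂(-x + y^2 - z^2)/∂z = 2*z
Assembling: d(omega) = (2*x - 1) dx ∧ dy + (2*z) dy ∧ dz.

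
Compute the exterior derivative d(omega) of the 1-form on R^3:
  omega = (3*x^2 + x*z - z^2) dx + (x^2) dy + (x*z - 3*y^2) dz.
d(omega) = (2*x) dx ∧ dy + (-x + 3*z) dx ∧ dz + (-6*y) dy ∧ dz

For a 1-form omega = sum_i f_i dx_i, the exterior derivative is
  d(omega) = sum_{i < j} (∂f_j/∂x_i - ∂f_i/∂x_j) dx_i ∧ dx_j.
  coefficient of dx ∧ dy: ∂f_2/∂x - ∂f_1/∂y = ∂(x^2)/∂x - ∂(3*x^2 + x*z - z^2)/∂y = 2*x
  coefficient of dx ∧ dz: ∂f_3/∂x - ∂f_1/∂z = ∂(x*z - 3*y^2)/∂x - ∂(3*x^2 + x*z - z^2)/∂z = -x + 3*z
  coefficient of dy ∧ dz: ∂f_3/∂y - ∂f_2/∂z = ∂(x*z - 3*y^2)/∂y - ∂(x^2)/∂z = -6*y
Assembling: d(omega) = (2*x) dx ∧ dy + (-x + 3*z) dx ∧ dz + (-6*y) dy ∧ dz.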